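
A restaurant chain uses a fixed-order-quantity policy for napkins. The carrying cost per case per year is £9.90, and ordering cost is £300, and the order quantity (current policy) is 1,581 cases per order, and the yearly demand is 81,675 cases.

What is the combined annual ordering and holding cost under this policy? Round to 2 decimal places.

Orders/yr = 81,675/1,581 = 51.660; ordering cost = 51.660 × £300 = £15,498.10
Average inventory = 1,581/2 = 790.5; holding cost = 790.5 × £9.9 = £7,825.95
Total = £15,498.10 + £7,825.95 = £23,324.05

£23,324.05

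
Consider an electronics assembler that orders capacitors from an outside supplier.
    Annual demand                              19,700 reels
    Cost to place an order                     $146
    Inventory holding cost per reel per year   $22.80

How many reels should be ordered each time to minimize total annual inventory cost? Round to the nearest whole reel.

502 reels

2DS/H = 2·19,700·146/22.8 = 252,298.25
EOQ = √252,298.25 ≈ 502.29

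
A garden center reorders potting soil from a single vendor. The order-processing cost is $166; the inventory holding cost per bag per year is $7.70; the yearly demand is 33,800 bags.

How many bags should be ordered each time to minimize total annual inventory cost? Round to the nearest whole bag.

1,207 bags

EOQ = √(2DS/H) = √(2 × 33,800 × 166 / 7.7)
    = √(1,457,350.65) ≈ 1,207.21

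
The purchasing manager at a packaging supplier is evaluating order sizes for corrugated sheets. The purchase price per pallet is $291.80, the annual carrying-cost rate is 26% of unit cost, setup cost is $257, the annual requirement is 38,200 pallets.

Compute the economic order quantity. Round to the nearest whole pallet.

509 pallets

Holding cost per pallet per year: H = 26% × $291.8 = $75.8680
EOQ = √(2DS/H) = √(2 × 38,200 × 257 / 75.868)
    = √(258,802.13) ≈ 508.73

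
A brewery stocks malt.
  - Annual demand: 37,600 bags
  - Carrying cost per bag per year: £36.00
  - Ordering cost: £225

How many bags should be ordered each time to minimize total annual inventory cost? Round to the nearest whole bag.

686 bags

EOQ = √(2DS/H) = √(2 × 37,600 × 225 / 36)
    = √(470,000.00) ≈ 685.57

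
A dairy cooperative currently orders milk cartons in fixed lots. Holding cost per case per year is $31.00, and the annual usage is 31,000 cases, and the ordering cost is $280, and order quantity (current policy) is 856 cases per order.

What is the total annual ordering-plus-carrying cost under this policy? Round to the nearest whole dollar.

$23,408

Ordering: D/Q × S = 31,000/856 × $280 = $10,140.19
Holding:  Q/2 × H = 856/2 × $31 = $13,268.00
Total = $10,140.19 + $13,268.00 = $23,408.19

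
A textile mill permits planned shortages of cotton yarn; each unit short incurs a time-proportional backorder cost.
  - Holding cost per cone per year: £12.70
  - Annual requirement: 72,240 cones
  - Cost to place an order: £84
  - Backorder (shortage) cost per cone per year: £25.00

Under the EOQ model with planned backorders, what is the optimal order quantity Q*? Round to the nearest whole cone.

Basic EOQ = √(2·72,240·84/12.7) = 977.556
Backorder adjustment √((H+b)/b) = √((12.7+25)/25) = 1.2280
Q* = 977.556 × 1.2280 ≈ 1,200.45

1,200 cones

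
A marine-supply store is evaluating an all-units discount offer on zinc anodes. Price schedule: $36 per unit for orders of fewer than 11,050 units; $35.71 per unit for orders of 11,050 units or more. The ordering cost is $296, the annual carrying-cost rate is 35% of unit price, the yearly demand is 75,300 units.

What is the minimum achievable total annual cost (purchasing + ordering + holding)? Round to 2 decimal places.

H₁ = 35%×$36 = $12.6000;  H₂ = 35%×$35.71 = $12.4985
EOQ₁ = √(2×75,300×296/12.6000) = 1,880.93  (< 11,050, feasible at tier 1)
EOQ₂ = √(2×75,300×296/12.4985) = 1,888.55  (< 11,050 → use Q = 11,050 at tier-2 price)
TC(tier 1 (EOQ₁), Q≈1,880.9) = $2,734,499.74
TC(tier 2, Q≈11,050.0) = $2,760,034.30
Minimum at tier 1 (EOQ₁): $2,734,499.74

$2,734,499.74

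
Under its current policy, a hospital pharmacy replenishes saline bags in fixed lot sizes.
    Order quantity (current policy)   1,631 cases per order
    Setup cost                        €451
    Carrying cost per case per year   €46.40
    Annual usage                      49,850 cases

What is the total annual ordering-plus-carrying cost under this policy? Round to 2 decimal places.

€51,623.60

Orders/yr = 49,850/1,631 = 30.564; ordering cost = 30.564 × €451 = €13,784.40
Average inventory = 1,631/2 = 815.5; holding cost = 815.5 × €46.4 = €37,839.20
Total = €13,784.40 + €37,839.20 = €51,623.60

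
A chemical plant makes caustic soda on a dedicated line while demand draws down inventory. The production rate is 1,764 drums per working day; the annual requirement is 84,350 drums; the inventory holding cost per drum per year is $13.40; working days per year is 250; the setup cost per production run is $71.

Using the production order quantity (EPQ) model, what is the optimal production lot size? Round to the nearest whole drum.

1,051 drums

d = 84,350/250 = 337.4000 drums/day;  effective holding cost H(1 − d/p) = 13.4·(1 − 337.4000/1764) = 10.83698
Q* = √(2DS / H_eff) = √(2·84,350·71 / 10.83698) ≈ 1,051.31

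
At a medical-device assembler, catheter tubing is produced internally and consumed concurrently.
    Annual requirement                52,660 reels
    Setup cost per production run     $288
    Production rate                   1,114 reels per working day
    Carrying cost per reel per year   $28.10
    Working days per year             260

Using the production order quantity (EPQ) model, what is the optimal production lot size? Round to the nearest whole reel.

1,149 reels

Daily demand d = 52,660/260 = 202.538; p = 1114; 1 − d/p = 0.81819
EPQ = √(2DS / (H(1 − d/p)))
    = √(2 × 52,660 × 288 / (28.1 × 0.81819)) ≈ 1,148.61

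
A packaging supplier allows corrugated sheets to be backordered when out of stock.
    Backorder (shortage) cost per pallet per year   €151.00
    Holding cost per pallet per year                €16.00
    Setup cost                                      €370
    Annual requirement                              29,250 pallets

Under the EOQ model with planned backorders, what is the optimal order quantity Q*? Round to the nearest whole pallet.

Basic EOQ = √(2·29,250·370/16) = 1,163.105
Backorder adjustment √((H+b)/b) = √((16+151)/151) = 1.0516
Q* = 1,163.105 × 1.0516 ≈ 1,223.17

1,223 pallets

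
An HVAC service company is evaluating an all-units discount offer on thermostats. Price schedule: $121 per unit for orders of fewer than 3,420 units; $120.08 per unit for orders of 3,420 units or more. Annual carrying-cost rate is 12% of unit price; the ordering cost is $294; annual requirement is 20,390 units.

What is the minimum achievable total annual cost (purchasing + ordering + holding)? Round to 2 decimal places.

$2,474,824.44

H₁ = 12%×$121 = $14.5200;  H₂ = 12%×$120.08 = $14.4096
EOQ₁ = √(2×20,390×294/14.5200) = 908.69  (< 3,420, feasible at tier 1)
EOQ₂ = √(2×20,390×294/14.4096) = 912.16  (< 3,420 → use Q = 3,420 at tier-2 price)
TC(tier 1 (EOQ₁), Q≈908.7) = $2,480,384.12
TC(tier 2, Q≈3,420.0) = $2,474,824.44
Minimum at tier 2: $2,474,824.44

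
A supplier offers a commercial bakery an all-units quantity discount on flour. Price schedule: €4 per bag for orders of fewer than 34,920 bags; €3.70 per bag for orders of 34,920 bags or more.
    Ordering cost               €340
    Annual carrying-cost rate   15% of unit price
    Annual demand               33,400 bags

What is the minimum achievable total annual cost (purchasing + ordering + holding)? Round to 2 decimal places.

€133,595.50

H₁ = 15%×€4 = €0.6000;  H₂ = 15%×€3.70 = €0.5550
EOQ₁ = √(2×33,400×340/0.6000) = 6,152.51  (< 34,920, feasible at tier 1)
EOQ₂ = √(2×33,400×340/0.5550) = 6,397.07  (< 34,920 → use Q = 34,920 at tier-2 price)
TC(tier 1 (EOQ₁), Q≈6,152.5) = €137,291.50
TC(tier 2, Q≈34,920.0) = €133,595.50
Minimum at tier 2: €133,595.50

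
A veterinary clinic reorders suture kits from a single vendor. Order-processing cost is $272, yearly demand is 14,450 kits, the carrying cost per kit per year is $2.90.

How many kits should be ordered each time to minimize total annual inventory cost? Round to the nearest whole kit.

1,646 kits

Optimal lot size Q* = (2 × 14,450 × $272 / $2.9)^½ ≈ 1,646.40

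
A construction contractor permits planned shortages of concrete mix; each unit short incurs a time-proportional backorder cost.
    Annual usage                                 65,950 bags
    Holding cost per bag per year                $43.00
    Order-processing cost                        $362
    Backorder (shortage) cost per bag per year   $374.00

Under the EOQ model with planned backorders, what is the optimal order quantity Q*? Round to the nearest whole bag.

Q* = √(2DS/H) · √((H + b)/b)
   = √(2 × 65,950 × 362 / 43) · √((43 + 374) / 374)
   = 1,053.762 × 1.0559 ≈ 1,112.69

1,113 bags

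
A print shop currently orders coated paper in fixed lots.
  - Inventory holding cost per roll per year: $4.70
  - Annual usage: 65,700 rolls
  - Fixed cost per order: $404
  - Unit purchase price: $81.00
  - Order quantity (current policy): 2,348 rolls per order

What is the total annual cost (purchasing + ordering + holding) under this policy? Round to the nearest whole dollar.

Orders/yr = 65,700/2,348 = 27.981; ordering cost = 27.981 × $404 = $11,304.43
Average inventory = 2,348/2 = 1174; holding cost = 1174 × $4.7 = $5,517.80
Purchase cost = D·C = 65,700 × 81 = $5,321,700.00
Total = $11,304.43 + $5,517.80 + $5,321,700.00 = $5,338,522.23

$5,338,522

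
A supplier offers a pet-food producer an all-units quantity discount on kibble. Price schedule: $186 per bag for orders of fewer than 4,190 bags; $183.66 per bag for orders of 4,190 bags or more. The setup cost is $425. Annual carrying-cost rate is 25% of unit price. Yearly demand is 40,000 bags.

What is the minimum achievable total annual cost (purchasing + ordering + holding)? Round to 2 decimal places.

$7,446,649.20

H₁ = 25%×$186 = $46.5000;  H₂ = 25%×$183.66 = $45.9150
EOQ₁ = √(2×40,000×425/46.5000) = 855.09  (< 4,190, feasible at tier 1)
EOQ₂ = √(2×40,000×425/45.9150) = 860.52  (< 4,190 → use Q = 4,190 at tier-2 price)
TC(tier 1 (EOQ₁), Q≈855.1) = $7,479,761.79
TC(tier 2, Q≈4,190.0) = $7,446,649.20
Minimum at tier 2: $7,446,649.20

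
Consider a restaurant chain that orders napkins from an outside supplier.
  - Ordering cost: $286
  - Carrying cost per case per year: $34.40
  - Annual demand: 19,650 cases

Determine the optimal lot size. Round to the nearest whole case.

572 cases

2DS/H = 2·19,650·286/34.4 = 326,738.37
EOQ = √326,738.37 ≈ 571.61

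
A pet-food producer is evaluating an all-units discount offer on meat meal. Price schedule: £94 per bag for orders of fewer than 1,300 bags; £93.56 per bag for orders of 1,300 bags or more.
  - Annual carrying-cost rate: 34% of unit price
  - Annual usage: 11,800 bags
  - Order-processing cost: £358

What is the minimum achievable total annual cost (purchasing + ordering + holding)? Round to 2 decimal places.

£1,125,632.40

H₁ = 34%×£94 = £31.9600;  H₂ = 34%×£93.56 = £31.8104
EOQ₁ = √(2×11,800×358/31.9600) = 514.16  (< 1,300, feasible at tier 1)
EOQ₂ = √(2×11,800×358/31.8104) = 515.36  (< 1,300 → use Q = 1,300 at tier-2 price)
TC(tier 1 (EOQ₁), Q≈514.2) = £1,125,632.40
TC(tier 2, Q≈1,300.0) = £1,127,934.30
Minimum at tier 1 (EOQ₁): £1,125,632.40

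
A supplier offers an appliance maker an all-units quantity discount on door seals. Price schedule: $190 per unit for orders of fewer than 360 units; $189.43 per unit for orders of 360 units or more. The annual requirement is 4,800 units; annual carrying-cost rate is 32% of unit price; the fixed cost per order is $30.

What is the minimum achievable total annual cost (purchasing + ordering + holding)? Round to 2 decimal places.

H₁ = 32%×$190 = $60.8000;  H₂ = 32%×$189.43 = $60.6176
EOQ₁ = √(2×4,800×30/60.8000) = 68.82  (< 360, feasible at tier 1)
EOQ₂ = √(2×4,800×30/60.6176) = 68.93  (< 360 → use Q = 360 at tier-2 price)
TC(tier 1 (EOQ₁), Q≈68.8) = $916,184.54
TC(tier 2, Q≈360.0) = $920,575.17
Minimum at tier 1 (EOQ₁): $916,184.54

$916,184.54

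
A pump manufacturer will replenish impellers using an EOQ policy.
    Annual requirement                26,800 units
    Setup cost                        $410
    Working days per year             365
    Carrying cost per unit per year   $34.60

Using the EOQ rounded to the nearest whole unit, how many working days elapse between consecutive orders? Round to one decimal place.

10.9 days

Q* = √(2·D·S / H) = √(2·26,800·410 / 34.6) = √635,144.5 ≈ 796.96 → Q = 797 units
T = Q/D × 365 days = 797/26,800 × 365 = 10.855 days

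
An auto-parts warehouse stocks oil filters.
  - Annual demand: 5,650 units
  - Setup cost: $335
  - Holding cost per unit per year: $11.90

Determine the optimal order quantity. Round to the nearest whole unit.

564 units

2DS/H = 2·5,650·335/11.9 = 318,109.24
EOQ = √318,109.24 ≈ 564.01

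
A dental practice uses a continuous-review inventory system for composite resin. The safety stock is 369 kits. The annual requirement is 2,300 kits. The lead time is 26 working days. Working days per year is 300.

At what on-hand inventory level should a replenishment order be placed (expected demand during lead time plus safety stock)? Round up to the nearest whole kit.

Daily demand d = 2,300 / 300 = 7.667 kits/day
Demand during lead time = 7.667 × 26 = 199.33
Reorder point = 199.33 + 369 = 568.33 → round up

569 kits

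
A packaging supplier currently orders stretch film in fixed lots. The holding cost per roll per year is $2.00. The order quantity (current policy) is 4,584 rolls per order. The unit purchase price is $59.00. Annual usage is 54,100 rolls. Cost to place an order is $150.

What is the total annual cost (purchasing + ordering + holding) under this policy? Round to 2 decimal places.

$3,198,254.29

Orders/yr = 54,100/4,584 = 11.802; ordering cost = 11.802 × $150 = $1,770.29
Average inventory = 4,584/2 = 2292; holding cost = 2292 × $2 = $4,584.00
Purchase cost = D·C = 54,100 × 59 = $3,191,900.00
Total = $1,770.29 + $4,584.00 + $3,191,900.00 = $3,198,254.29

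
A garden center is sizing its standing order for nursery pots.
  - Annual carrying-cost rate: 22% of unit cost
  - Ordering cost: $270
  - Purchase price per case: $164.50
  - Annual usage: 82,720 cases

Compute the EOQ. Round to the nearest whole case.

Carrying cost H = $164.5 × 22% = $36.1900/case/yr
2DS/H = 2·82,720·270/36.19 = 1,234,285.71
EOQ = √1,234,285.71 ≈ 1,110.98

1,111 cases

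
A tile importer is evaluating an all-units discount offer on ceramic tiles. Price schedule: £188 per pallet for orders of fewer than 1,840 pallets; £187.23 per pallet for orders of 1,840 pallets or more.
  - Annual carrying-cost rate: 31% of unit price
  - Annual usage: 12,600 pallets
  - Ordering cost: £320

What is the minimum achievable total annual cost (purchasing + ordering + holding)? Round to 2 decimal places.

£2,390,478.79

H₁ = 31%×£188 = £58.2800;  H₂ = 31%×£187.23 = £58.0413
EOQ₁ = √(2×12,600×320/58.2800) = 371.98  (< 1,840, feasible at tier 1)
EOQ₂ = √(2×12,600×320/58.0413) = 372.74  (< 1,840 → use Q = 1,840 at tier-2 price)
TC(tier 1 (EOQ₁), Q≈372.0) = £2,390,478.79
TC(tier 2, Q≈1,840.0) = £2,414,687.30
Minimum at tier 1 (EOQ₁): £2,390,478.79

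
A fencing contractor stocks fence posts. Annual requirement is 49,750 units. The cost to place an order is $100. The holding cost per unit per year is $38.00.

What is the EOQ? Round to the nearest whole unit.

EOQ = √(2DS/H) = √(2 × 49,750 × 100 / 38)
    = √(261,842.11) ≈ 511.71

512 units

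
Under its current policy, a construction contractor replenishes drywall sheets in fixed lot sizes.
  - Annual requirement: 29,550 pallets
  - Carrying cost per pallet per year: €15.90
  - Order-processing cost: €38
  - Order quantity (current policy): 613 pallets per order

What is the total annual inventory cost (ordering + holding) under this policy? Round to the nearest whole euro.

Orders/yr = 29,550/613 = 48.206; ordering cost = 48.206 × €38 = €1,831.81
Average inventory = 613/2 = 306.5; holding cost = 306.5 × €15.9 = €4,873.35
Total = €1,831.81 + €4,873.35 = €6,705.16

€6,705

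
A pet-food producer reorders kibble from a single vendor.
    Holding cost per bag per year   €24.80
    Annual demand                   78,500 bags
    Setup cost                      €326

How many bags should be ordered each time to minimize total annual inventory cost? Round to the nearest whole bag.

2DS/H = 2·78,500·326/24.8 = 2,063,790.32
EOQ = √2,063,790.32 ≈ 1,436.59

1,437 bags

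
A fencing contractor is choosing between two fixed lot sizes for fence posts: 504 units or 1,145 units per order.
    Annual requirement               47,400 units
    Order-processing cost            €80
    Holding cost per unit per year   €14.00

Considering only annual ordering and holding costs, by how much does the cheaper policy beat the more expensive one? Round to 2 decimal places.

€274.98

Annual cost at Q: ordering D·S/Q plus holding Q·H/2.
TC(504) = (47,400/504)×80 + (504/2)×14 = €11,051.81
TC(1,145) = (47,400/1,145)×80 + (1,145/2)×14 = €11,326.79
|ΔTC| = |€11,051.81 − €11,326.79| = €274.98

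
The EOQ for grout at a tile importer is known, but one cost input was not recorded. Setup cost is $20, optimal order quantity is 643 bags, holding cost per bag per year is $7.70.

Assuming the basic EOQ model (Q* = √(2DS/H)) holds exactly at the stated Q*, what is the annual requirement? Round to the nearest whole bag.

EOQ relation: Q² = 2DS/H, so rearrange for the unknown.
D = Q²H / (2S) = 643² × 7.7 / (2 × 20) = 79,588.93

79,589 bags per year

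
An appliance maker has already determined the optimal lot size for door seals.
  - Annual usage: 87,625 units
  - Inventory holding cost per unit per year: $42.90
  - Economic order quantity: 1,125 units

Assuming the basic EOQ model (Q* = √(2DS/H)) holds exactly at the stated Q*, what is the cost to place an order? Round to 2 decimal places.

$309.82

Since Q* = (2DS/H)^½, squaring gives Q*²·H = 2DS.
S = Q²H / (2D) = 1,125² × 42.9 / (2 × 87,625) = 309.8163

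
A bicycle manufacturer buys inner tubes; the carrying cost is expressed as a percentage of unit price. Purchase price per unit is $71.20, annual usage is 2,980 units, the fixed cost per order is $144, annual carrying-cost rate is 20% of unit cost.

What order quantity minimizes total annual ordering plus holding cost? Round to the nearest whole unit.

245 units

Holding cost per unit per year: H = 20% × $71.2 = $14.2400
EOQ = √(2DS/H) = √(2 × 2,980 × 144 / 14.24)
    = √(60,269.66) ≈ 245.50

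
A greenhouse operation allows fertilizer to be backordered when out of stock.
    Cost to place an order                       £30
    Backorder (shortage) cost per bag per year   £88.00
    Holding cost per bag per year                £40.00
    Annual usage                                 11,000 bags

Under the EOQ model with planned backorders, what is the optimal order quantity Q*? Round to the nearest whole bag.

Basic EOQ = √(2·11,000·30/40) = 128.452
Backorder adjustment √((H+b)/b) = √((40+88)/88) = 1.2060
Q* = 128.452 × 1.2060 ≈ 154.92

155 bags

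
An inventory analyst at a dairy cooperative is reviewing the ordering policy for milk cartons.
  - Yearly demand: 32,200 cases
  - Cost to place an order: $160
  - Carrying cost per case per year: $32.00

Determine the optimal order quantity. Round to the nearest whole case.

567 cases

2DS/H = 2·32,200·160/32 = 322,000.00
EOQ = √322,000.00 ≈ 567.45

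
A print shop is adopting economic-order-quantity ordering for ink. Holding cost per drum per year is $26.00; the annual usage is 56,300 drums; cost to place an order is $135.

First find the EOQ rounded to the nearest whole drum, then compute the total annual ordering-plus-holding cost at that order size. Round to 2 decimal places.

Optimal lot size Q* = (2 × 56,300 × $135 / $26)^½ ≈ 764.63 → Q = 765 drums
Orders/yr = 56,300/765 = 73.595; ordering cost = 73.595 × $135 = $9,935.29
Average inventory = 765/2 = 382.5; holding cost = 382.5 × $26 = $9,945.00
Total = $9,935.29 + $9,945.00 = $19,880.29

$19,880.29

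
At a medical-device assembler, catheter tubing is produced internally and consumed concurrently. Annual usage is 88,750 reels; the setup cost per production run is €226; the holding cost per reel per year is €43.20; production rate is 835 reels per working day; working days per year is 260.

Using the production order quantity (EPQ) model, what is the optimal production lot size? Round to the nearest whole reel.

1,253 reels

Daily demand d = 88,750/260 = 341.346; p = 835; 1 − d/p = 0.59120
EPQ = √(2DS / (H(1 − d/p)))
    = √(2 × 88,750 × 226 / (43.2 × 0.59120)) ≈ 1,253.27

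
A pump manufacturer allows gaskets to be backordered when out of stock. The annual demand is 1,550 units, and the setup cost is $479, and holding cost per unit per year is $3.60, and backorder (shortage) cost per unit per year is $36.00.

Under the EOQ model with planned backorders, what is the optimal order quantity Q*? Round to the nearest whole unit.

674 units

Q* = √(2DS/H) · √((H + b)/b)
   = √(2 × 1,550 × 479 / 3.6) · √((3.6 + 36) / 36)
   = 642.240 × 1.0488 ≈ 673.59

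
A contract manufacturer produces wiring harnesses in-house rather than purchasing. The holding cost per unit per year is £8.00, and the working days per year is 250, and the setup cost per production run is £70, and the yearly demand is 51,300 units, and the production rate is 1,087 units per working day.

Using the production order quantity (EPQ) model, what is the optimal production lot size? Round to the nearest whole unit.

d = 51,300/250 = 205.2000 units/day;  effective holding cost H(1 − d/p) = 8·(1 − 205.2000/1087) = 6.48979
Q* = √(2DS / H_eff) = √(2·51,300·70 / 6.48979) ≈ 1,051.98

1,052 units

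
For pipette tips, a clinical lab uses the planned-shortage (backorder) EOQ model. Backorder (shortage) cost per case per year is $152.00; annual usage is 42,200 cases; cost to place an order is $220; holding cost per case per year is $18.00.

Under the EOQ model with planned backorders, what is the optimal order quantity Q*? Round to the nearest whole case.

1,074 cases

Basic EOQ = √(2·42,200·220/18) = 1,015.655
Backorder adjustment √((H+b)/b) = √((18+152)/152) = 1.0576
Q* = 1,015.655 × 1.0576 ≈ 1,074.11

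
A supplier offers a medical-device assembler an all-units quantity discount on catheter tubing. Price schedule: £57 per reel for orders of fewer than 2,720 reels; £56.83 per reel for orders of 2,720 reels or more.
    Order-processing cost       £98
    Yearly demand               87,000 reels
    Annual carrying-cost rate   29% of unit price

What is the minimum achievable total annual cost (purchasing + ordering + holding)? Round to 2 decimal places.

H₁ = 29%×£57 = £16.5300;  H₂ = 29%×£56.83 = £16.4807
EOQ₁ = √(2×87,000×98/16.5300) = 1,015.67  (< 2,720, feasible at tier 1)
EOQ₂ = √(2×87,000×98/16.4807) = 1,017.18  (< 2,720 → use Q = 2,720 at tier-2 price)
TC(tier 1 (EOQ₁), Q≈1,015.7) = £4,975,788.97
TC(tier 2, Q≈2,720.0) = £4,969,758.31
Minimum at tier 2: £4,969,758.31

£4,969,758.31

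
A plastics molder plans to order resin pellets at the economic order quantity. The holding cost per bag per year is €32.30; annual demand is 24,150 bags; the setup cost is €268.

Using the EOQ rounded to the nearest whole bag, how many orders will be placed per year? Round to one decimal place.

Q* = √(2·D·S / H) = √(2·24,150·268 / 32.3) = √400,755.4 ≈ 633.05 → Q = 633
N = D/Q = 24,150/633 ≈ 38.152 orders/yr

38.2 orders per year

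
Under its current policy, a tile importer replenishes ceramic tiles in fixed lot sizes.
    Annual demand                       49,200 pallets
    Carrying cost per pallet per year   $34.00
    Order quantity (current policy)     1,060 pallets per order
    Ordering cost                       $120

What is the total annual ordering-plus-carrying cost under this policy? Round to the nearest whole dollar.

$23,590

Orders/yr = 49,200/1,060 = 46.415; ordering cost = 46.415 × $120 = $5,569.81
Average inventory = 1,060/2 = 530; holding cost = 530 × $34 = $18,020.00
Total = $5,569.81 + $18,020.00 = $23,589.81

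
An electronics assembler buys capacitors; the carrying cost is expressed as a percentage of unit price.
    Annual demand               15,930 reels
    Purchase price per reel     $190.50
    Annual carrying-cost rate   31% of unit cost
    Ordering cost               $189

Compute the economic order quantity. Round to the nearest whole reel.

319 reels

Carrying cost H = $190.5 × 31% = $59.0550/reel/yr
EOQ = √(2DS/H) = √(2 × 15,930 × 189 / 59.055)
    = √(101,964.95) ≈ 319.32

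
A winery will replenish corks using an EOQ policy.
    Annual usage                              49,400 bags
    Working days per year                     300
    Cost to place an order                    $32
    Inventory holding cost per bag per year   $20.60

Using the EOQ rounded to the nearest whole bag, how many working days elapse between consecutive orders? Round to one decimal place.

2.4 days

EOQ = √(2DS/H) = √(2 × 49,400 × 32 / 20.6)
    = √(153,475.73) ≈ 391.76 → Q = 392 bags
Cycle time = (working days × Q)/D = (300 × 392) / 49,400 = 2.381 days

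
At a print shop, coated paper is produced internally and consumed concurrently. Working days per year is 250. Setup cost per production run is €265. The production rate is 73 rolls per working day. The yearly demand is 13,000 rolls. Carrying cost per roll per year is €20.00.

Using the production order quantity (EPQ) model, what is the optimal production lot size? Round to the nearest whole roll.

d = 13,000/250 = 52.0000 rolls/day;  effective holding cost H(1 − d/p) = 20·(1 − 52.0000/73) = 5.75342
Q* = √(2DS / H_eff) = √(2·13,000·265 / 5.75342) ≈ 1,094.33

1,094 rolls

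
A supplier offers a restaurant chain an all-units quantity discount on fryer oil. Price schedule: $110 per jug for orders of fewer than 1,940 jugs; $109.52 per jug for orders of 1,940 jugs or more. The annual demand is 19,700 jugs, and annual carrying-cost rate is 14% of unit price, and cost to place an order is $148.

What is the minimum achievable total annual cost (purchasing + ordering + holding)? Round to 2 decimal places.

$2,173,919.70

H₁ = 14%×$110 = $15.4000;  H₂ = 14%×$109.52 = $15.3328
EOQ₁ = √(2×19,700×148/15.4000) = 615.34  (< 1,940, feasible at tier 1)
EOQ₂ = √(2×19,700×148/15.3328) = 616.69  (< 1,940 → use Q = 1,940 at tier-2 price)
TC(tier 1 (EOQ₁), Q≈615.3) = $2,176,476.31
TC(tier 2, Q≈1,940.0) = $2,173,919.70
Minimum at tier 2: $2,173,919.70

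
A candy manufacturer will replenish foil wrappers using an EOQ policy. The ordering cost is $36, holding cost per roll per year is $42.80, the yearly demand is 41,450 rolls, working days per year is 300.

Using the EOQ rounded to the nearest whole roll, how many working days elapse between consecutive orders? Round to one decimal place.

Q* = √(2·D·S / H) = √(2·41,450·36 / 42.8) = √69,729.0 ≈ 264.06 → Q = 264 rolls
Cycle time = (working days × Q)/D = (300 × 264) / 41,450 = 1.911 days

1.9 days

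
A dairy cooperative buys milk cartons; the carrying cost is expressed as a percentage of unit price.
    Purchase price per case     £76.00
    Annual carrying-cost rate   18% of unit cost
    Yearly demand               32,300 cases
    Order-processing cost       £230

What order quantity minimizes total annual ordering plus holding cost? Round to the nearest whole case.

1,042 cases

H = i·C = 0.18 × £76 = £13.6800 per case-year
Optimal lot size Q* = (2 × 32,300 × £230 / £13.68)^½ ≈ 1,042.17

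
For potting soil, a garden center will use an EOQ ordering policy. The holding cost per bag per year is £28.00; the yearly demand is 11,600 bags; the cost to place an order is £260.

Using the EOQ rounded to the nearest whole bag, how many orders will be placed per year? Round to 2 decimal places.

25.00 orders per year

EOQ = √(2DS/H) = √(2 × 11,600 × 260 / 28)
    = √(215,428.57) ≈ 464.14 → Q = 464
Orders per year = D/Q = 11,600 / 464 = 25.000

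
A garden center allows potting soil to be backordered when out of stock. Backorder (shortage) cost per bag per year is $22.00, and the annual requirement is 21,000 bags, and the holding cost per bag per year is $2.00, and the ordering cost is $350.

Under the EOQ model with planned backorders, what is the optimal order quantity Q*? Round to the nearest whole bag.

2,832 bags

Q* = √(2DS/H) · √((H + b)/b)
   = √(2 × 21,000 × 350 / 2) · √((2 + 22) / 22)
   = 2,711.088 × 1.0445 ≈ 2,831.64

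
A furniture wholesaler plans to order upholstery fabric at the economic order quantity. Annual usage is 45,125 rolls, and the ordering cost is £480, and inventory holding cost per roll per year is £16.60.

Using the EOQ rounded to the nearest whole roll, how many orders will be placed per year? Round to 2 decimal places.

27.94 orders per year

Optimal lot size Q* = (2 × 45,125 × £480 / £16.6)^½ ≈ 1,615.44 → Q = 1,615
N = D/Q = 45,125/1,615 ≈ 27.941 orders/yr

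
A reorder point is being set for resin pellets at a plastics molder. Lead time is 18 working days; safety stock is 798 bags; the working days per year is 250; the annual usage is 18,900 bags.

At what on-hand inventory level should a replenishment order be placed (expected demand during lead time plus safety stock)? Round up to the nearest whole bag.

2,159 bags

Daily demand d = 18,900 / 250 = 75.600 bags/day
Demand during lead time = 75.600 × 18 = 1,360.80
Reorder point = 1,360.80 + 798 = 2,158.80 → round up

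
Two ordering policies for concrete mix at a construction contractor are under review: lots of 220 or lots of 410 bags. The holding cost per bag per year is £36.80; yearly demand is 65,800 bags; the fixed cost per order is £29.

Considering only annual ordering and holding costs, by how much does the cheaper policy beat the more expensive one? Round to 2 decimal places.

For each Q, cost = (D/Q)·S + (Q/2)·H.
TC(220) = (65,800/220)×29 + (220/2)×36.8 = £12,721.64
TC(410) = (65,800/410)×29 + (410/2)×36.8 = £12,198.15
Lots of 410 are cheaper by £523.49.

£523.49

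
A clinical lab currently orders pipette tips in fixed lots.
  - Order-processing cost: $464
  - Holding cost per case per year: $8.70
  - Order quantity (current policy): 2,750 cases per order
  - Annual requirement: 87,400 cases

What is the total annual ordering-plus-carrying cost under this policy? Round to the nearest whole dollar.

$26,709

Orders/yr = 87,400/2,750 = 31.782; ordering cost = 31.782 × $464 = $14,746.76
Average inventory = 2,750/2 = 1375; holding cost = 1375 × $8.7 = $11,962.50
Total = $14,746.76 + $11,962.50 = $26,709.26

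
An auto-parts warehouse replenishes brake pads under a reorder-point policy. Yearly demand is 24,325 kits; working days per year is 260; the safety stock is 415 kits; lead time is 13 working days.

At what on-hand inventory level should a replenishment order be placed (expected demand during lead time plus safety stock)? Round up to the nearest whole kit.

Daily demand d = 24,325 / 260 = 93.558 kits/day
Demand during lead time = 93.558 × 13 = 1,216.25
Reorder point = 1,216.25 + 415 = 1,631.25 → round up

1,632 kits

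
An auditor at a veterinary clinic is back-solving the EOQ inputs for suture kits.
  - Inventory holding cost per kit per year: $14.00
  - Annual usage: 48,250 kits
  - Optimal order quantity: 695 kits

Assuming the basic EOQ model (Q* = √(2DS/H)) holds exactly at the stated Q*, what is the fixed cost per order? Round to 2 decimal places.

EOQ relation: Q² = 2DS/H, so rearrange for the unknown.
S = Q²H / (2D) = 695² × 14 / (2 × 48,250) = 70.0762

$70.08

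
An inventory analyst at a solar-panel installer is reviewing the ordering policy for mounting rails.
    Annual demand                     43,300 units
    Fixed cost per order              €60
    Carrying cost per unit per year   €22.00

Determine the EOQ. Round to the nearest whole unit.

2DS/H = 2·43,300·60/22 = 236,181.82
EOQ = √236,181.82 ≈ 485.99

486 units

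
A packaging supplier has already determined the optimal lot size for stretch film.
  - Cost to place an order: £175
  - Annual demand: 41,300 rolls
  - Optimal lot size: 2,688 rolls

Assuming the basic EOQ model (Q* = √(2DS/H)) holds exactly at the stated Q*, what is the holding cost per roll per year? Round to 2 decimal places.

£2.00

Since Q* = (2DS/H)^½, squaring gives Q*²·H = 2DS.
H = 2DS / Q² = 2 × 41,300 × 175 / 2,688² = 2.0006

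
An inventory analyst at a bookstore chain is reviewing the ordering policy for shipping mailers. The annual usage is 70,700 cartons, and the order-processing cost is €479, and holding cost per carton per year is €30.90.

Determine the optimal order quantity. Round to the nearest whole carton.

1,481 cartons

EOQ = √(2DS/H) = √(2 × 70,700 × 479 / 30.9)
    = √(2,191,928.80) ≈ 1,480.52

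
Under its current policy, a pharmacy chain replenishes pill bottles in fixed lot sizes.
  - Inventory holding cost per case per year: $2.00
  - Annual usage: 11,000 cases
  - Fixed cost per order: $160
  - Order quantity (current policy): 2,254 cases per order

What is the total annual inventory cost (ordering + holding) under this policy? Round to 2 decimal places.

$3,034.83

Ordering: D/Q × S = 11,000/2,254 × $160 = $780.83
Holding:  Q/2 × H = 2,254/2 × $2 = $2,254.00
Total = $780.83 + $2,254.00 = $3,034.83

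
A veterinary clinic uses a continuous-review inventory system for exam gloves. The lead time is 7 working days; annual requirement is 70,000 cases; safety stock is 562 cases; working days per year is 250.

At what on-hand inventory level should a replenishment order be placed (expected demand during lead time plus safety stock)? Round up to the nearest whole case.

2,522 cases

Daily demand d = 70,000 / 250 = 280.000 cases/day
Demand during lead time = 280.000 × 7 = 1,960.00
Reorder point = 1,960.00 + 562 = 2,522.00 → round up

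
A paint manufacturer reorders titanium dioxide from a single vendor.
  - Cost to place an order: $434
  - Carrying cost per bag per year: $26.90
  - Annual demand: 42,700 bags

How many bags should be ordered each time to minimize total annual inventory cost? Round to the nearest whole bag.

Q* = √(2·D·S / H) = √(2·42,700·434 / 26.9) = √1,377,829.0 ≈ 1,173.81

1,174 bags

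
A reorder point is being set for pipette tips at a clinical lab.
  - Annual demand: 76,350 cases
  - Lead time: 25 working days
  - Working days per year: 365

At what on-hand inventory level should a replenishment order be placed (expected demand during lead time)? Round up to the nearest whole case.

5,230 cases

Daily demand d = 76,350 / 365 = 209.178 cases/day
Demand during lead time = 209.178 × 25 = 5,229.45
Reorder point = 5,229.45 → round up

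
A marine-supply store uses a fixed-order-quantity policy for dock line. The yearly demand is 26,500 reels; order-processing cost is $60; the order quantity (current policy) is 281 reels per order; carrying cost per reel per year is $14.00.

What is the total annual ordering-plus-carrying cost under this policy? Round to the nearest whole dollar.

$7,625

Orders/yr = 26,500/281 = 94.306; ordering cost = 94.306 × $60 = $5,658.36
Average inventory = 281/2 = 140.5; holding cost = 140.5 × $14 = $1,967.00
Total = $5,658.36 + $1,967.00 = $7,625.36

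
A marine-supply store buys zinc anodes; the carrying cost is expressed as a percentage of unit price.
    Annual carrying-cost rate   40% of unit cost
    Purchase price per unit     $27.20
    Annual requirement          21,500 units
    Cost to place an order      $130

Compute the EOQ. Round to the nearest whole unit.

717 units

H = i·C = 0.4 × $27.2 = $10.8800 per unit-year
Optimal lot size Q* = (2 × 21,500 × $130 / $10.88)^½ ≈ 716.79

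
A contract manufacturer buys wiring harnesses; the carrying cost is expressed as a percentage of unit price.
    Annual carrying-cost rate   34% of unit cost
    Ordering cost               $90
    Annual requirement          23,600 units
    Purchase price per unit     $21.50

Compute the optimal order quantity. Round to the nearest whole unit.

Carrying cost H = $21.5 × 34% = $7.3100/unit/yr
Optimal lot size Q* = (2 × 23,600 × $90 / $7.31)^½ ≈ 762.31

762 units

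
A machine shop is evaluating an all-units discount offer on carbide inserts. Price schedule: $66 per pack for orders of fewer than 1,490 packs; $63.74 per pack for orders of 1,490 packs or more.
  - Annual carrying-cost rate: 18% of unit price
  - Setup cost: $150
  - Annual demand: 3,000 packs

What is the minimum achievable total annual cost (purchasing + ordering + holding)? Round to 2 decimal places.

H₁ = 18%×$66 = $11.8800;  H₂ = 18%×$63.74 = $11.4732
EOQ₁ = √(2×3,000×150/11.8800) = 275.24  (< 1,490, feasible at tier 1)
EOQ₂ = √(2×3,000×150/11.4732) = 280.08  (< 1,490 → use Q = 1,490 at tier-2 price)
TC(tier 1 (EOQ₁), Q≈275.2) = $201,269.86
TC(tier 2, Q≈1,490.0) = $200,069.55
Minimum at tier 2: $200,069.55

$200,069.55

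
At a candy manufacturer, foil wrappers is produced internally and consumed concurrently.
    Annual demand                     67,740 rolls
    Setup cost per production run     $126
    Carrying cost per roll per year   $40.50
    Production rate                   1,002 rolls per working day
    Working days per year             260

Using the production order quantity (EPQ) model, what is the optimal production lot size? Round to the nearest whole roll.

Daily demand d = 67,740/260 = 260.538; p = 1002; 1 − d/p = 0.73998
EPQ = √(2DS / (H(1 − d/p)))
    = √(2 × 67,740 × 126 / (40.5 × 0.73998)) ≈ 754.72

755 rolls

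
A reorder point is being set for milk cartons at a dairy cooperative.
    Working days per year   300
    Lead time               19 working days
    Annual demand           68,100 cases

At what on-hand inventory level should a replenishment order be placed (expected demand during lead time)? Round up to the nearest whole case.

Daily demand d = 68,100 / 300 = 227.000 cases/day
Demand during lead time = 227.000 × 19 = 4,313.00
Reorder point = 4,313.00 → round up

4,313 cases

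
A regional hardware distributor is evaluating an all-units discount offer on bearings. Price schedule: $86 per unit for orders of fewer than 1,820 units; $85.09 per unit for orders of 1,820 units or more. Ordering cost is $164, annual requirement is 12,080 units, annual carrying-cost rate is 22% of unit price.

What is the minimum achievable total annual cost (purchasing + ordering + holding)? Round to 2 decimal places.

H₁ = 22%×$86 = $18.9200;  H₂ = 22%×$85.09 = $18.7198
EOQ₁ = √(2×12,080×164/18.9200) = 457.63  (< 1,820, feasible at tier 1)
EOQ₂ = √(2×12,080×164/18.7198) = 460.07  (< 1,820 → use Q = 1,820 at tier-2 price)
TC(tier 1 (EOQ₁), Q≈457.6) = $1,047,538.27
TC(tier 2, Q≈1,820.0) = $1,046,010.75
Minimum at tier 2: $1,046,010.75

$1,046,010.75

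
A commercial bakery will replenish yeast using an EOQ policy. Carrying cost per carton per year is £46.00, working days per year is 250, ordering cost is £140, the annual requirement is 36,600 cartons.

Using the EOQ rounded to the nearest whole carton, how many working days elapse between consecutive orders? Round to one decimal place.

3.2 days

Q* = √(2·D·S / H) = √(2·36,600·140 / 46) = √222,782.6 ≈ 472.00 → Q = 472 cartons
Cycle time = (working days × Q)/D = (250 × 472) / 36,600 = 3.224 days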